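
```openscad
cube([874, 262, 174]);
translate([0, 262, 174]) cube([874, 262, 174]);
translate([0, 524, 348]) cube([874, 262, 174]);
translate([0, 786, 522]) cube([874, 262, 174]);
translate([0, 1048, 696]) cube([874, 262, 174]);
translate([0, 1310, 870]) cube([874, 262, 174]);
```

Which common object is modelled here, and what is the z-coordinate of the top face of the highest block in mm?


A staircase. The total rise is 1044 mm.

6 identical blocks, each offset up and back from the previous — a staircase. Each step is 174 mm tall and there are 6 of them, so the total rise is 6 × 174 = 1044 mm.


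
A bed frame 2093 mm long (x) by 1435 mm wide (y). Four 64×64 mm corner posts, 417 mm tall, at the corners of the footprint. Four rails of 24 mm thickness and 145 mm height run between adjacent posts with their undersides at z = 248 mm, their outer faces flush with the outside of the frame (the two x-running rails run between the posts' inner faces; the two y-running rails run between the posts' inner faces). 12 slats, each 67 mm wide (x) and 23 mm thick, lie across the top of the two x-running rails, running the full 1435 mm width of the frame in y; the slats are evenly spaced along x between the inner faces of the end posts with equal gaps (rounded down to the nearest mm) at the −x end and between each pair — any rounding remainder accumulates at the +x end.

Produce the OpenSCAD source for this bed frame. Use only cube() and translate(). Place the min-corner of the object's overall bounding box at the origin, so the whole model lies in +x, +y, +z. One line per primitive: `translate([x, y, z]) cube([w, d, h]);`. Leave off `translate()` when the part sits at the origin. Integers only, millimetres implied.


cube([64, 64, 417]);
translate([0, 1371, 0]) cube([64, 64, 417]);
translate([2029, 0, 0]) cube([64, 64, 417]);
translate([2029, 1371, 0]) cube([64, 64, 417]);
translate([64, 0, 248]) cube([1965, 24, 145]);
translate([64, 1411, 248]) cube([1965, 24, 145]);
translate([0, 64, 248]) cube([24, 1307, 145]);
translate([2069, 64, 248]) cube([24, 1307, 145]);
translate([153, 0, 393]) cube([67, 1435, 23]);
translate([309, 0, 393]) cube([67, 1435, 23]);
translate([465, 0, 393]) cube([67, 1435, 23]);
translate([621, 0, 393]) cube([67, 1435, 23]);
translate([777, 0, 393]) cube([67, 1435, 23]);
translate([933, 0, 393]) cube([67, 1435, 23]);
translate([1089, 0, 393]) cube([67, 1435, 23]);
translate([1245, 0, 393]) cube([67, 1435, 23]);
translate([1401, 0, 393]) cube([67, 1435, 23]);
translate([1557, 0, 393]) cube([67, 1435, 23]);
translate([1713, 0, 393]) cube([67, 1435, 23]);
translate([1869, 0, 393]) cube([67, 1435, 23]);


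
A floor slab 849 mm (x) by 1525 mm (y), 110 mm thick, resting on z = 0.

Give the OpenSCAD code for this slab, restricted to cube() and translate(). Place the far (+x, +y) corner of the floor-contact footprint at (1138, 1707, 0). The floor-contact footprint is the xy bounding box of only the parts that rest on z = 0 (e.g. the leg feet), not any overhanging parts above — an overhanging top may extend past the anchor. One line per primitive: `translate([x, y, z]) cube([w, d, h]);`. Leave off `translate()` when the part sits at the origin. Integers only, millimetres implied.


translate([289, 182, 0]) cube([849, 1525, 110]);


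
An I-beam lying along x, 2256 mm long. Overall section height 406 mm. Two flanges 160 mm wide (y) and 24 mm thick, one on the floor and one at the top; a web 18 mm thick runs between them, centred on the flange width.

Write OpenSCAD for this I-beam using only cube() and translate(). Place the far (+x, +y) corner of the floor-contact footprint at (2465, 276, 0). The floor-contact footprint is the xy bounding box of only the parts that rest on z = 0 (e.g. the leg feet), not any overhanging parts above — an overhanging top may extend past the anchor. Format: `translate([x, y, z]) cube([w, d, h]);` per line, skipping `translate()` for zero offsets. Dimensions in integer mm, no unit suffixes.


translate([209, 116, 0]) cube([2256, 160, 24]);
translate([209, 187, 24]) cube([2256, 18, 358]);
translate([209, 116, 382]) cube([2256, 160, 24]);


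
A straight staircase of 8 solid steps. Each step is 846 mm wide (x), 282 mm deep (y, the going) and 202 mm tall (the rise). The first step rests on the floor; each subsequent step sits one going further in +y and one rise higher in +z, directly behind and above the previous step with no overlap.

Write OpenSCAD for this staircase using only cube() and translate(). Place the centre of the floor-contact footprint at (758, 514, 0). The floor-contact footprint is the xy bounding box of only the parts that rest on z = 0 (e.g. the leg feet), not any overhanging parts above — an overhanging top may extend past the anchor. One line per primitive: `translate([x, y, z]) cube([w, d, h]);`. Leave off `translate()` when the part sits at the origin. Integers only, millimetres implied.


translate([335, 373, 0]) cube([846, 282, 202]);
translate([335, 655, 202]) cube([846, 282, 202]);
translate([335, 937, 404]) cube([846, 282, 202]);
translate([335, 1219, 606]) cube([846, 282, 202]);
translate([335, 1501, 808]) cube([846, 282, 202]);
translate([335, 1783, 1010]) cube([846, 282, 202]);
translate([335, 2065, 1212]) cube([846, 282, 202]);
translate([335, 2347, 1414]) cube([846, 282, 202]);


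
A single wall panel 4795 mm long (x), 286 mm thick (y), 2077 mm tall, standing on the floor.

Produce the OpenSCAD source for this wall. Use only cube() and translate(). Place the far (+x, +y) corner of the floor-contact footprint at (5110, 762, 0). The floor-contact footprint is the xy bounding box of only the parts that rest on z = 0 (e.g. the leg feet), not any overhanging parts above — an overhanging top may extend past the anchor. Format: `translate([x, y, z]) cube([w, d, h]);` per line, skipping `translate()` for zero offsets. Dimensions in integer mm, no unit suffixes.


translate([315, 476, 0]) cube([4795, 286, 2077]);


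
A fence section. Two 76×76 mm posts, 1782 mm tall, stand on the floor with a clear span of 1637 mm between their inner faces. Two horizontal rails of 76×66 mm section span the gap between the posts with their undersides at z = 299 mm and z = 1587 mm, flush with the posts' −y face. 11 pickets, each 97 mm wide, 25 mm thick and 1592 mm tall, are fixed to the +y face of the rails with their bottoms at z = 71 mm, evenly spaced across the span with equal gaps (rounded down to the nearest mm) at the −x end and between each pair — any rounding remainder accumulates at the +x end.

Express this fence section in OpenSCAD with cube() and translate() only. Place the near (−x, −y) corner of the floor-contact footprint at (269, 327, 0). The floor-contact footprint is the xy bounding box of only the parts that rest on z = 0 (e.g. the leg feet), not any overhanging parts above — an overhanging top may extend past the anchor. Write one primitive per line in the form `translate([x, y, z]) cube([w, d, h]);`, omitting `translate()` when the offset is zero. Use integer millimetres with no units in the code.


translate([269, 327, 0]) cube([76, 76, 1782]);
translate([1982, 327, 0]) cube([76, 76, 1782]);
translate([345, 327, 299]) cube([1637, 76, 66]);
translate([345, 327, 1587]) cube([1637, 76, 66]);
translate([392, 403, 71]) cube([97, 25, 1592]);
translate([536, 403, 71]) cube([97, 25, 1592]);
translate([680, 403, 71]) cube([97, 25, 1592]);
translate([824, 403, 71]) cube([97, 25, 1592]);
translate([968, 403, 71]) cube([97, 25, 1592]);
translate([1112, 403, 71]) cube([97, 25, 1592]);
translate([1256, 403, 71]) cube([97, 25, 1592]);
translate([1400, 403, 71]) cube([97, 25, 1592]);
translate([1544, 403, 71]) cube([97, 25, 1592]);
translate([1688, 403, 71]) cube([97, 25, 1592]);
translate([1832, 403, 71]) cube([97, 25, 1592]);


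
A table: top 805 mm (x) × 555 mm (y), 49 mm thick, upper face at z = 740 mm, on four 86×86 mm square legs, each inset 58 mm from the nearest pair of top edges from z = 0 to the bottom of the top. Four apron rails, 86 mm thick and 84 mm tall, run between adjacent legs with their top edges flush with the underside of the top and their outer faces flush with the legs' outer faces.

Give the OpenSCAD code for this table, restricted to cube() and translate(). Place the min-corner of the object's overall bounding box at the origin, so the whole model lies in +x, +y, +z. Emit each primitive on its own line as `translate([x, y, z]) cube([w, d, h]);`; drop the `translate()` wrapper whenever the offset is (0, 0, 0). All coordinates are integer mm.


translate([0, 0, 691]) cube([805, 555, 49]);
translate([58, 58, 0]) cube([86, 86, 691]);
translate([661, 58, 0]) cube([86, 86, 691]);
translate([58, 411, 0]) cube([86, 86, 691]);
translate([661, 411, 0]) cube([86, 86, 691]);
translate([144, 58, 607]) cube([517, 86, 84]);
translate([144, 411, 607]) cube([517, 86, 84]);
translate([58, 144, 607]) cube([86, 267, 84]);
translate([661, 144, 607]) cube([86, 267, 84]);


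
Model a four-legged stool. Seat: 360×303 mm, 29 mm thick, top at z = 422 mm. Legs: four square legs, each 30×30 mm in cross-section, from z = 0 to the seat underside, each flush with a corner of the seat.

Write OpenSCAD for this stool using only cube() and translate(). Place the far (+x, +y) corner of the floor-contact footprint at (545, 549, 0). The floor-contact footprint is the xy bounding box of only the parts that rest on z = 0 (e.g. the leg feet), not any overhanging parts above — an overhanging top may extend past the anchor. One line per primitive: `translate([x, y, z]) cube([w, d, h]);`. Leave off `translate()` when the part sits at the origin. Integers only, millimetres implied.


// leg_h = 422 - 29 = 393
translate([185, 246, 393]) cube([360, 303, 29]);
translate([185, 246, 0]) cube([30, 30, 393]);
translate([515, 246, 0]) cube([30, 30, 393]);
translate([185, 519, 0]) cube([30, 30, 393]);
translate([515, 519, 0]) cube([30, 30, 393]);


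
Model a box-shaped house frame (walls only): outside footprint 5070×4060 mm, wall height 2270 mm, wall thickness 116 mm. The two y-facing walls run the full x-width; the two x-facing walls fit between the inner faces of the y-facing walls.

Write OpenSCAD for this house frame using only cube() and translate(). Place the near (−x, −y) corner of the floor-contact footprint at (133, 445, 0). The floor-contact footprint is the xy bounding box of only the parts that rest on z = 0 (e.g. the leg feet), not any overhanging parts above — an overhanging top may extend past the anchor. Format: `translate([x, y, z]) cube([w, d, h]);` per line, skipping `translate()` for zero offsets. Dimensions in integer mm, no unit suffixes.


translate([133, 445, 0]) cube([5070, 116, 2270]);
translate([133, 4389, 0]) cube([5070, 116, 2270]);
translate([133, 561, 0]) cube([116, 3828, 2270]);
translate([5087, 561, 0]) cube([116, 3828, 2270]);


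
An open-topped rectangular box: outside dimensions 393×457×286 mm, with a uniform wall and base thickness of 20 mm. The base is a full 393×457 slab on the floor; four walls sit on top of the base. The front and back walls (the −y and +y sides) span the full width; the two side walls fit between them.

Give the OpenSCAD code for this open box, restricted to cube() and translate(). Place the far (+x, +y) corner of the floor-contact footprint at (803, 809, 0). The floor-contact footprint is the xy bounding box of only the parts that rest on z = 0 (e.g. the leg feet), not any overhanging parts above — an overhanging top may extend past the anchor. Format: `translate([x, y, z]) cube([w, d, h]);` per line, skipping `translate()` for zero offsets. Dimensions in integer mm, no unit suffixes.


translate([410, 352, 0]) cube([393, 457, 20]);
translate([410, 352, 20]) cube([393, 20, 266]);
translate([410, 789, 20]) cube([393, 20, 266]);
translate([410, 372, 20]) cube([20, 417, 266]);
translate([783, 372, 20]) cube([20, 417, 266]);


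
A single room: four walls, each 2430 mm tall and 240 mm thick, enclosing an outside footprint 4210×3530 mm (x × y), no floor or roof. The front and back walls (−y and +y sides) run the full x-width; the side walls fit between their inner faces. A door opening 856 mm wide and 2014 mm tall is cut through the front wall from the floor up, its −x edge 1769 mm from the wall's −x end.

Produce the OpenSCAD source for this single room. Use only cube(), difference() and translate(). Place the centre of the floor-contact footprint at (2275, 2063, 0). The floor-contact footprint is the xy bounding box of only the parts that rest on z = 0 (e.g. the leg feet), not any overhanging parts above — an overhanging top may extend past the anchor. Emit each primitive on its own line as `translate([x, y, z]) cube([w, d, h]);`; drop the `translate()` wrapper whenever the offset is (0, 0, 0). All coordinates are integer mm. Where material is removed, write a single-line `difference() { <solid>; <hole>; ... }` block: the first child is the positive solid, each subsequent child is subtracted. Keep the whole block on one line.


difference() { translate([170, 298, 0]) cube([4210, 240, 2430]); translate([1939, 298, 0]) cube([856, 240, 2014]); }
translate([170, 3588, 0]) cube([4210, 240, 2430]);
translate([170, 538, 0]) cube([240, 3050, 2430]);
translate([4140, 538, 0]) cube([240, 3050, 2430]);


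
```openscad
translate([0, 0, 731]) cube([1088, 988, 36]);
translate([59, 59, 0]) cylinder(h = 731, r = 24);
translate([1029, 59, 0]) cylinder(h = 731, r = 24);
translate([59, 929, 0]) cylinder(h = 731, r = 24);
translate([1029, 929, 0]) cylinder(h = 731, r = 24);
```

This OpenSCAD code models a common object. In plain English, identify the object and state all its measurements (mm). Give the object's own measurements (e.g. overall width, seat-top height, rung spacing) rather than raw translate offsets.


A table: top 1088 mm (x) × 988 mm (y), 36 mm thick, upper face at z = 767 mm, on four round legs of 48 mm diameter, each leg's bounding box inset 35 mm from the nearest pair of top edges from z = 0 to the bottom of the top.


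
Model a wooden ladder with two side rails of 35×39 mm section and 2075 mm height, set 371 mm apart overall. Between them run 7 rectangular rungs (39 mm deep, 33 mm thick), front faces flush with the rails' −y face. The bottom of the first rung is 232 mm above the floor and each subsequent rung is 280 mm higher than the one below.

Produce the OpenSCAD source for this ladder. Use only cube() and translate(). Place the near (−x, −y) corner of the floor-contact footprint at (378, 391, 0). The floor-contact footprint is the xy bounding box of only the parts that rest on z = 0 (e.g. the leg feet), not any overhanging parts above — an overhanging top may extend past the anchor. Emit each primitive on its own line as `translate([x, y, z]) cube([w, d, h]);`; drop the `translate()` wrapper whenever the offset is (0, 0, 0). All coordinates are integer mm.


// rung span = 371 - 2*35 = 301
// rung[k] z = 232 + k*280
translate([378, 391, 0]) cube([35, 39, 2075]);
translate([714, 391, 0]) cube([35, 39, 2075]);
translate([413, 391, 232]) cube([301, 39, 33]);
translate([413, 391, 512]) cube([301, 39, 33]);
translate([413, 391, 792]) cube([301, 39, 33]);
translate([413, 391, 1072]) cube([301, 39, 33]);
translate([413, 391, 1352]) cube([301, 39, 33]);
translate([413, 391, 1632]) cube([301, 39, 33]);
translate([413, 391, 1912]) cube([301, 39, 33]);


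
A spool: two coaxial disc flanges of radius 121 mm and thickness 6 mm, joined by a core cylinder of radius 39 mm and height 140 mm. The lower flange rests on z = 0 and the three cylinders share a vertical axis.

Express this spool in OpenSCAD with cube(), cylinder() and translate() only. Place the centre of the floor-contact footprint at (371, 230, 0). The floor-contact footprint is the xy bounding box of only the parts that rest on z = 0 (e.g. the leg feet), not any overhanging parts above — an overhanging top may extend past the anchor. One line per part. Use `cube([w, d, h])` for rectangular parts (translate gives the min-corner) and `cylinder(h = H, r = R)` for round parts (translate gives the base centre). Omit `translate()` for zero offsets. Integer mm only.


translate([371, 230, 0]) cylinder(h = 6, r = 121);
translate([371, 230, 6]) cylinder(h = 140, r = 39);
translate([371, 230, 146]) cylinder(h = 6, r = 121);


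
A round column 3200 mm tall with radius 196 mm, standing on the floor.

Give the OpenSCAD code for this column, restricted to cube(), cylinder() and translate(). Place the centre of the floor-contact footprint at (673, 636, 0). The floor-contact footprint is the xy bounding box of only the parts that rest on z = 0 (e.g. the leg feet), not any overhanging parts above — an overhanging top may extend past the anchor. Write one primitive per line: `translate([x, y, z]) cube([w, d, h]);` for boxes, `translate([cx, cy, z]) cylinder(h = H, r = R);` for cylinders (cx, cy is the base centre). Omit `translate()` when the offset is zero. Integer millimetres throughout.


translate([673, 636, 0]) cylinder(h = 3200, r = 196);


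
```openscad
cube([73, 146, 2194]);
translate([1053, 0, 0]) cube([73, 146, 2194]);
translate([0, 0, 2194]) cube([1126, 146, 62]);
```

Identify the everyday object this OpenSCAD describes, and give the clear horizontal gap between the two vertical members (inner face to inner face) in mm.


A door frame. The clear opening width is 980 mm.

Two 2194 mm tall posts with a header on top — a door frame. The left jamb is 73 mm wide at x = 0; the right jamb starts at x = 1053. The clear opening is 1053 − 73 = 980 mm.


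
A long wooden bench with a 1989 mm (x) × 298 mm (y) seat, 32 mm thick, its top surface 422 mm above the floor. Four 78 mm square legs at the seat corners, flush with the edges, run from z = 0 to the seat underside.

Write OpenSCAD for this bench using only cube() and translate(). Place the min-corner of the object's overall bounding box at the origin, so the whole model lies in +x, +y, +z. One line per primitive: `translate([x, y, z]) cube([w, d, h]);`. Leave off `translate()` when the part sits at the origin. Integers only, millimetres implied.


translate([0, 0, 390]) cube([1989, 298, 32]);
cube([78, 78, 390]);
translate([0, 220, 0]) cube([78, 78, 390]);
translate([1911, 0, 0]) cube([78, 78, 390]);
translate([1911, 220, 0]) cube([78, 78, 390]);


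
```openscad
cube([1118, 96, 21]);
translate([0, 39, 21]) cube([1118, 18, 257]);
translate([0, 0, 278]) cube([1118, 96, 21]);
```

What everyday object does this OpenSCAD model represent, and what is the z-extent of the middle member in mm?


An I-beam. The web height is 257 mm.

Two wide flanges with a thin centred web — an I-beam. Overall 299 mm minus two 21 mm flanges gives a web of 299 − 2·21 = 257 mm.


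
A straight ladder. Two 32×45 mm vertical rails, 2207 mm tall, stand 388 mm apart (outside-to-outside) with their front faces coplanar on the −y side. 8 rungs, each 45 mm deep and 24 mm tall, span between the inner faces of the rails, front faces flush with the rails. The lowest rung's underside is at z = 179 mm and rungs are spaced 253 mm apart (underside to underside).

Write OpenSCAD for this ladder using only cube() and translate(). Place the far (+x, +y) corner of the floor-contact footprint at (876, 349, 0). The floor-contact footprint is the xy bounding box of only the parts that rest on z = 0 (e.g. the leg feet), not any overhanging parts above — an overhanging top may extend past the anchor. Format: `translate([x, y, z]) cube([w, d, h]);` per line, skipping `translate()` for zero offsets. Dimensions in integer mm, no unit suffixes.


translate([488, 304, 0]) cube([32, 45, 2207]);
translate([844, 304, 0]) cube([32, 45, 2207]);
translate([520, 304, 179]) cube([324, 45, 24]);
translate([520, 304, 432]) cube([324, 45, 24]);
translate([520, 304, 685]) cube([324, 45, 24]);
translate([520, 304, 938]) cube([324, 45, 24]);
translate([520, 304, 1191]) cube([324, 45, 24]);
translate([520, 304, 1444]) cube([324, 45, 24]);
translate([520, 304, 1697]) cube([324, 45, 24]);
translate([520, 304, 1950]) cube([324, 45, 24]);


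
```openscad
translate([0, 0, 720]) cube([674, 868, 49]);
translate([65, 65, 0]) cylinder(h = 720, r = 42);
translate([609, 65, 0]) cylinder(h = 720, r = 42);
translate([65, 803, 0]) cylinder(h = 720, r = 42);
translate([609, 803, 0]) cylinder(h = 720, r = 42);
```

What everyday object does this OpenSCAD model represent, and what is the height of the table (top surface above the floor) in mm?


A table. The table height is 769 mm.

A 674×868×49 slab sits at z = 720 on four Ø84 mm round legs — a table. The top surface is at 720 + 49 = 769 mm.


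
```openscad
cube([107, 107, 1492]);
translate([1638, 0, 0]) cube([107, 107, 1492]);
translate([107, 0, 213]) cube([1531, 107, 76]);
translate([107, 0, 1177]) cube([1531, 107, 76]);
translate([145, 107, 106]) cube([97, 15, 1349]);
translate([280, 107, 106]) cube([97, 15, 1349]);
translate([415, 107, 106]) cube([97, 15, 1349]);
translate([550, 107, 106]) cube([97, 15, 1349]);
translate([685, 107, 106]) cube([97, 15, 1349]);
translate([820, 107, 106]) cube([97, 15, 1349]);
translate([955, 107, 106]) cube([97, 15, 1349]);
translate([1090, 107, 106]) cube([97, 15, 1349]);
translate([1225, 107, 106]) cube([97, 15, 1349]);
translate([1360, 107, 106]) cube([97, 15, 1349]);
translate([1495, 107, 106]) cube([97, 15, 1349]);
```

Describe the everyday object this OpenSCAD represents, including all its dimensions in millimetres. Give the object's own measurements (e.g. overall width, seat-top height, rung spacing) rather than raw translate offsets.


A fence section. Two 107×107 mm posts, 1492 mm tall, stand on the floor with a clear span of 1531 mm between their inner faces. Two horizontal rails of 107×76 mm section span the gap between the posts with their undersides at z = 213 mm and z = 1177 mm, flush with the posts' −y face. 11 pickets, each 97 mm wide, 15 mm thick and 1349 mm tall, are fixed to the +y face of the rails with their bottoms at z = 106 mm, spaced across the span with a 38 mm gap after the −x post and between neighbouring pickets, with 46 mm left before the +x post.


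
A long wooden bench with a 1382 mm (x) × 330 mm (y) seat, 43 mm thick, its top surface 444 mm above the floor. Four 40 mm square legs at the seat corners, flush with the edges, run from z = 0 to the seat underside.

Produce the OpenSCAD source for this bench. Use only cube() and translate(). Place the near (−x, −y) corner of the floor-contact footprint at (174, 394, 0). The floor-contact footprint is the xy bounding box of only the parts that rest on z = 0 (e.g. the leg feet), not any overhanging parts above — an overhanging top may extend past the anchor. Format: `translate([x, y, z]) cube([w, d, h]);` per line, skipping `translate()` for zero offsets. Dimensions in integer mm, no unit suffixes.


translate([174, 394, 401]) cube([1382, 330, 43]);
translate([174, 394, 0]) cube([40, 40, 401]);
translate([174, 684, 0]) cube([40, 40, 401]);
translate([1516, 394, 0]) cube([40, 40, 401]);
translate([1516, 684, 0]) cube([40, 40, 401]);


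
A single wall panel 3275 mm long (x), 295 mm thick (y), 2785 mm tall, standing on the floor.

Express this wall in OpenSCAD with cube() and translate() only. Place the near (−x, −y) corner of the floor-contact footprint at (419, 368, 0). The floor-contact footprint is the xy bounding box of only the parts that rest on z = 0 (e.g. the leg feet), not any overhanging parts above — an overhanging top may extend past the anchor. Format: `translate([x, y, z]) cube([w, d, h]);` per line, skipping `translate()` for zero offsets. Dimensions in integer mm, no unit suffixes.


translate([419, 368, 0]) cube([3275, 295, 2785]);


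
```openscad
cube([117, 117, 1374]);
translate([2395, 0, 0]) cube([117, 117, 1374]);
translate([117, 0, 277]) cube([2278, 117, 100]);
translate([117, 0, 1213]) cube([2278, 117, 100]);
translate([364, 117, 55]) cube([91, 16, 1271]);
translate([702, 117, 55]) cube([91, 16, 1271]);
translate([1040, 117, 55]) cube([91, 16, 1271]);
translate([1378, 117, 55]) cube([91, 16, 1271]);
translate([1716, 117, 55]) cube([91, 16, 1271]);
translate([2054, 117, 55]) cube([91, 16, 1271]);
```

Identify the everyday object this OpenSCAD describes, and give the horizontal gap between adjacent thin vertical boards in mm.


A fence section. The picket gap is 247 mm.

Two posts, two rails, 6 pickets — a fence section. Span 2278 mm holds 6 pickets of 91 mm with 7 equal gaps: ⌊(2278 − 6·91) / 7⌋ = 247 mm.


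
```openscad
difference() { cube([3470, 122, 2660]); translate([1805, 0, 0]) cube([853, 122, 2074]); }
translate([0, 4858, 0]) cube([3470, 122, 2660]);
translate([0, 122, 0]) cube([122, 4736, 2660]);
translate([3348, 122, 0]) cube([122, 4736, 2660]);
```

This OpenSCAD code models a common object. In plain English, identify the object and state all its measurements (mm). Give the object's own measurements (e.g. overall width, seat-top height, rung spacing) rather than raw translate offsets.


A single room: four walls, each 2660 mm tall and 122 mm thick, enclosing an outside footprint 3470×4980 mm (x × y), no floor or roof. The front and back walls (−y and +y sides) run the full x-width; the side walls fit between their inner faces. A door opening 853 mm wide and 2074 mm tall is cut through the front wall from the floor up, its −x edge 1805 mm from the wall's −x end.


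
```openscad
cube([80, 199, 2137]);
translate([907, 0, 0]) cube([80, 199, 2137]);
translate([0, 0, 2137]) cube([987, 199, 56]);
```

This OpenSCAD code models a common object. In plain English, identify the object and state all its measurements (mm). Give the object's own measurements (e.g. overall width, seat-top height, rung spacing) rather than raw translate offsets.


A door frame. The clear opening is 827 mm wide and 2137 mm high. Two 80 mm wide jambs, 199 mm deep, stand either side of the opening from the floor to the top of the opening. A 56 mm thick head sits across the top of both jambs, spanning the full outside width of the frame.


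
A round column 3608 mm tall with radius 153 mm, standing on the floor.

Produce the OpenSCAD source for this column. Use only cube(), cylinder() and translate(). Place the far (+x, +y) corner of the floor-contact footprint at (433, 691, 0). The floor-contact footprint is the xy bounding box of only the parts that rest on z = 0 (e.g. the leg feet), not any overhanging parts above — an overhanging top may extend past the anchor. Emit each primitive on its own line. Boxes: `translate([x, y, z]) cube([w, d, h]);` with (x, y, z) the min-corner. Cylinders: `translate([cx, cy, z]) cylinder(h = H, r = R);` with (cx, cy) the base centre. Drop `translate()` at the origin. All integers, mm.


translate([280, 538, 0]) cylinder(h = 3608, r = 153);


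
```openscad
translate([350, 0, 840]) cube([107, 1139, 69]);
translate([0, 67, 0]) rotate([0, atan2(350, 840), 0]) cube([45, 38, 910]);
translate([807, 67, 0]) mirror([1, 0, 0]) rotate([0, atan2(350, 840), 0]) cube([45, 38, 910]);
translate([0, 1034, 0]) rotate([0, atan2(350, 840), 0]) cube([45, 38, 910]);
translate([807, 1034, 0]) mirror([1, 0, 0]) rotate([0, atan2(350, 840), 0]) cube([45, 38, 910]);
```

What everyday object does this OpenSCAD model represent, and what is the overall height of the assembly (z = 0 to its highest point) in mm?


A sawhorse. The overall height is 909 mm.

A beam across two mirrored pairs of raked legs — a sawhorse. The beam's underside is at z = 840 (matching the legs' vertical rise in atan2(350, 840)) and the beam is 69 mm tall, so its top is at 840 + 69 = 909 mm. The raked legs top out at the beam's underside, so that is the highest point.


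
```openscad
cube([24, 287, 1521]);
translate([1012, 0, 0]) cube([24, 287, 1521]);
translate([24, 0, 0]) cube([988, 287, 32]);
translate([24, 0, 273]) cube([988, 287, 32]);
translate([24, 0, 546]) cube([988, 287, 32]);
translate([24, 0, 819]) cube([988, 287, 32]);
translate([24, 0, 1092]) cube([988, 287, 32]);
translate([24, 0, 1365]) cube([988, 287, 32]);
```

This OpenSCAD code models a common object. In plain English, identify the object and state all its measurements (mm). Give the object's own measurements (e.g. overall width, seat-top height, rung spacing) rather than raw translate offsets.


An open bookshelf. Two side panels, each 24 mm thick, 287 mm deep and 1521 mm tall, stand 1036 mm apart (outside-to-outside). Between them sit 6 shelves, each 32 mm thick and 287 mm deep, spanning the full gap between the sides. The bottom shelf rests on the floor (its underside at z = 0) and the clear gap between one shelf's top and the next shelf's underside is 241 mm.


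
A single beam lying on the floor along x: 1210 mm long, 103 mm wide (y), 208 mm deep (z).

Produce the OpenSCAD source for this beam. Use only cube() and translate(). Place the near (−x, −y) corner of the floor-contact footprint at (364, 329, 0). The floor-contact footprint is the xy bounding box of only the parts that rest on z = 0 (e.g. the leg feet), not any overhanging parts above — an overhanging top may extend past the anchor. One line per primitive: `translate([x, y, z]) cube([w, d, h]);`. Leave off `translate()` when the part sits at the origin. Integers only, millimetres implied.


translate([364, 329, 0]) cube([1210, 103, 208]);


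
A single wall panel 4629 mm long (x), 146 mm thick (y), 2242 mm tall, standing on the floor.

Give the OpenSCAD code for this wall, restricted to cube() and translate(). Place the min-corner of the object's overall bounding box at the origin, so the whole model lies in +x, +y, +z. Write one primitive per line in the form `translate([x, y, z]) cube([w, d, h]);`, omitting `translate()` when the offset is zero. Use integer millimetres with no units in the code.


cube([4629, 146, 2242]);


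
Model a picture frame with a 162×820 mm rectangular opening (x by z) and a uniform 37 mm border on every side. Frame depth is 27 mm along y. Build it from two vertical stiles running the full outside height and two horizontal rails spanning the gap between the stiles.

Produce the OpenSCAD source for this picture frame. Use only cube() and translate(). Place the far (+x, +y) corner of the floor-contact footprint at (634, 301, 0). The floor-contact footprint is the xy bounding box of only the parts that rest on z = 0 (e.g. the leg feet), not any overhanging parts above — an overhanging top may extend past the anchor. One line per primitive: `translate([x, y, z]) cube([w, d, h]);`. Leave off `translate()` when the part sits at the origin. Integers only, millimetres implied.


translate([398, 274, 0]) cube([37, 27, 894]);
translate([597, 274, 0]) cube([37, 27, 894]);
translate([435, 274, 0]) cube([162, 27, 37]);
translate([435, 274, 857]) cube([162, 27, 37]);


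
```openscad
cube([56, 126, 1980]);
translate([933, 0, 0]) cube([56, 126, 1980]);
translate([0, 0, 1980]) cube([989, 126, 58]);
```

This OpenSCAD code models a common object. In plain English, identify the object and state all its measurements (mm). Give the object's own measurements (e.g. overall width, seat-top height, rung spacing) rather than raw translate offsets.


A door frame. The clear opening is 877 mm wide and 1980 mm high. Two 56 mm wide jambs, 126 mm deep, stand either side of the opening from the floor to the top of the opening. A 58 mm thick head sits across the top of both jambs, spanning the full outside width of the frame.


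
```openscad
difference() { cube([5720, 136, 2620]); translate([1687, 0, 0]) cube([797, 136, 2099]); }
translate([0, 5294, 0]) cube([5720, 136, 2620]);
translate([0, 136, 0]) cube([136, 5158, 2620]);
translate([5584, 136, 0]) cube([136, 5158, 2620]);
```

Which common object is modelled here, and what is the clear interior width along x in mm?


A single room. The interior width is 5448 mm.

Four walls enclosing a rectangle with a door in the front wall — a room. Outside width 5720 minus two 136 mm walls gives 5448 mm.


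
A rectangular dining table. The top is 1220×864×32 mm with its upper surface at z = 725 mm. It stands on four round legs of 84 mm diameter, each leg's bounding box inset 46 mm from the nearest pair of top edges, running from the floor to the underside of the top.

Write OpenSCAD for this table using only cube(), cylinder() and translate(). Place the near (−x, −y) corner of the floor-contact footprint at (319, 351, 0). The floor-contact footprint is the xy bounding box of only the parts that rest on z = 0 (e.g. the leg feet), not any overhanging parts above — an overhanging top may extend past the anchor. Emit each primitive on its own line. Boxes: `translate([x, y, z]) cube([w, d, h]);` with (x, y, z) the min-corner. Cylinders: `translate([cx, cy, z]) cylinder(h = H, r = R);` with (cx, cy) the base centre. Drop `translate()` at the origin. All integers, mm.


translate([273, 305, 693]) cube([1220, 864, 32]);
translate([361, 393, 0]) cylinder(h = 693, r = 42);
translate([1405, 393, 0]) cylinder(h = 693, r = 42);
translate([361, 1081, 0]) cylinder(h = 693, r = 42);
translate([1405, 1081, 0]) cylinder(h = 693, r = 42);


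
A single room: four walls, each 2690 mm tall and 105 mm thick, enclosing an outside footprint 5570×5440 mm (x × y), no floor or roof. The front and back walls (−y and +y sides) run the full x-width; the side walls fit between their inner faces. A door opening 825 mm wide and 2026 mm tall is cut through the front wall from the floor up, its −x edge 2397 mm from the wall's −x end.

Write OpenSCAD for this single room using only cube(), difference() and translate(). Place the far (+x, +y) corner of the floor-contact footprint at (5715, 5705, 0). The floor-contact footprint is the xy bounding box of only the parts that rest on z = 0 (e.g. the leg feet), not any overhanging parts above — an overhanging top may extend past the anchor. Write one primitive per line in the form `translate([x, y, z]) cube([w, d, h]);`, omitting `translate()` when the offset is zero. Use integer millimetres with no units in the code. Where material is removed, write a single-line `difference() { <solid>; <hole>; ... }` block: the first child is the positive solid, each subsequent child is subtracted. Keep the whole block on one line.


difference() { translate([145, 265, 0]) cube([5570, 105, 2690]); translate([2542, 265, 0]) cube([825, 105, 2026]); }
translate([145, 5600, 0]) cube([5570, 105, 2690]);
translate([145, 370, 0]) cube([105, 5230, 2690]);
translate([5610, 370, 0]) cube([105, 5230, 2690]);


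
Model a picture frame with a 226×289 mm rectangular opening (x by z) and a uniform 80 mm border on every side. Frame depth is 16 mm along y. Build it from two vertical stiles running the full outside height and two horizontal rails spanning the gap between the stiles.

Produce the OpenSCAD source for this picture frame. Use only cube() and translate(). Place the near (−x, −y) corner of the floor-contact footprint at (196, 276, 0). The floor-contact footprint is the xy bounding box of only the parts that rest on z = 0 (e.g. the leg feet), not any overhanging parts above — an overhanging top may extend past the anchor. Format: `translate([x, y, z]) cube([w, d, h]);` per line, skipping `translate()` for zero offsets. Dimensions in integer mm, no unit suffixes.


translate([196, 276, 0]) cube([80, 16, 449]);
translate([502, 276, 0]) cube([80, 16, 449]);
translate([276, 276, 0]) cube([226, 16, 80]);
translate([276, 276, 369]) cube([226, 16, 80]);


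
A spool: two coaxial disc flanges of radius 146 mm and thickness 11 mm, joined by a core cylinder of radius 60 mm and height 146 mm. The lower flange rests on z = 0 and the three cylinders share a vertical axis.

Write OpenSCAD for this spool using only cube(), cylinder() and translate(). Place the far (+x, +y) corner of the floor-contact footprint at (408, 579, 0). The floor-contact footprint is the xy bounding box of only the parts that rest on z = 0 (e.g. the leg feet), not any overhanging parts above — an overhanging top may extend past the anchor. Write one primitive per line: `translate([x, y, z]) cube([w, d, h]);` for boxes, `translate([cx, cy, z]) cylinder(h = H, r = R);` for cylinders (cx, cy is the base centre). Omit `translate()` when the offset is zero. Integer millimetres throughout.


translate([262, 433, 0]) cylinder(h = 11, r = 146);
translate([262, 433, 11]) cylinder(h = 146, r = 60);
translate([262, 433, 157]) cylinder(h = 11, r = 146);


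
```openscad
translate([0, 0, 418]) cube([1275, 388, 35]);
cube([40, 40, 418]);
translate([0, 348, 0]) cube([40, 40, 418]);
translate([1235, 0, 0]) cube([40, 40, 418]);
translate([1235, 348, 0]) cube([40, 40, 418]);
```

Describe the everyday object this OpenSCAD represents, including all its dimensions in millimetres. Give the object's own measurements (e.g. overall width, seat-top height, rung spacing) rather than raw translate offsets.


A bench: a 1275×388 mm seat slab, 35 mm thick, top at z = 453 mm, on four 40×40 mm square legs flush with the seat corners and standing on z = 0.


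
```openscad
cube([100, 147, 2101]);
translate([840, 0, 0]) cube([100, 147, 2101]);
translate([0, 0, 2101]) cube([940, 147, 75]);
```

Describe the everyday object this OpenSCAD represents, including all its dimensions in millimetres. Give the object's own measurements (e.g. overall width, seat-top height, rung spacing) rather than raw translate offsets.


A door frame. The clear opening is 740 mm wide and 2101 mm high. Two 100 mm wide jambs, 147 mm deep, stand either side of the opening from the floor to the top of the opening. A 75 mm thick head sits across the top of both jambs, spanning the full outside width of the frame.


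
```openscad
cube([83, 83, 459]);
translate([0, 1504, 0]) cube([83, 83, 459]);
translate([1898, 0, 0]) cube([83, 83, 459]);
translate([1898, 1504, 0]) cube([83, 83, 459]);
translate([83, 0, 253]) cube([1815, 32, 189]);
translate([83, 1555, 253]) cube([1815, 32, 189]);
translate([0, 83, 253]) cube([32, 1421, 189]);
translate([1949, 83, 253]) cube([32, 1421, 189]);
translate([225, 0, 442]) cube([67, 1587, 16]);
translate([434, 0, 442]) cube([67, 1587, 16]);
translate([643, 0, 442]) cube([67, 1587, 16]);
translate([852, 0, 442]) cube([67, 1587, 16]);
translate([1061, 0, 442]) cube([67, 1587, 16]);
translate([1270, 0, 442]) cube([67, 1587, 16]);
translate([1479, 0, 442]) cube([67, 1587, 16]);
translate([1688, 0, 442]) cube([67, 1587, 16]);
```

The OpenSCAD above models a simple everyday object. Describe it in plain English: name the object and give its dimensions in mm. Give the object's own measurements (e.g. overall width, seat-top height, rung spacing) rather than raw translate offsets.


A bed frame 1981 mm long (x) by 1587 mm wide (y). Four 83×83 mm corner posts, 459 mm tall, at the corners of the footprint. Four rails of 32 mm thickness and 189 mm height run between adjacent posts with their undersides at z = 253 mm, their outer faces flush with the outside of the frame (the two x-running rails run between the posts' inner faces; the two y-running rails run between the posts' inner faces). 8 slats, each 67 mm wide (x) and 16 mm thick, lie across the top of the two x-running rails, running the full 1587 mm width of the frame in y; along x they sit between the end posts with a 142 mm gap after the −x posts and between neighbouring slats, leaving 143 mm before the +x posts.


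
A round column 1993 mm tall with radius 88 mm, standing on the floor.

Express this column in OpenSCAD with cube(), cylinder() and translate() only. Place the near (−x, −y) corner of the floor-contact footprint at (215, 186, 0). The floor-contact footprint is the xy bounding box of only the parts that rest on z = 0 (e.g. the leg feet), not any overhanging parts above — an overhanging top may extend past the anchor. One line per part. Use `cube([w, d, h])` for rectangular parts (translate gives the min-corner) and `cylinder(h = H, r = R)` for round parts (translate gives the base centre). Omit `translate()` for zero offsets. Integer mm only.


translate([303, 274, 0]) cylinder(h = 1993, r = 88);


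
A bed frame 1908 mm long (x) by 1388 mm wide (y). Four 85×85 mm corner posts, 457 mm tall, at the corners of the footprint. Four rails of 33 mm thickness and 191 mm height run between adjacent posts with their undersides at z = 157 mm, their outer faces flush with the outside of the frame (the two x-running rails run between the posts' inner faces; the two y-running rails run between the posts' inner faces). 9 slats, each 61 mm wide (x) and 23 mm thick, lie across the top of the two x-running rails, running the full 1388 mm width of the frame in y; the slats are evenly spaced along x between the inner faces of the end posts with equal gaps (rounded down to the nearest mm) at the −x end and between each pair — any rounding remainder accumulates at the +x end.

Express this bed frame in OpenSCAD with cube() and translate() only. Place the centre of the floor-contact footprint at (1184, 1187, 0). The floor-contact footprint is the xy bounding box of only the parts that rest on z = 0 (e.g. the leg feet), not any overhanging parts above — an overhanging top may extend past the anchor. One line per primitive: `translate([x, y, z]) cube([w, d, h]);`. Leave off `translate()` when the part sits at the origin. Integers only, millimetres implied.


translate([230, 493, 0]) cube([85, 85, 457]);
translate([230, 1796, 0]) cube([85, 85, 457]);
translate([2053, 493, 0]) cube([85, 85, 457]);
translate([2053, 1796, 0]) cube([85, 85, 457]);
translate([315, 493, 157]) cube([1738, 33, 191]);
translate([315, 1848, 157]) cube([1738, 33, 191]);
translate([230, 578, 157]) cube([33, 1218, 191]);
translate([2105, 578, 157]) cube([33, 1218, 191]);
translate([433, 493, 348]) cube([61, 1388, 23]);
translate([612, 493, 348]) cube([61, 1388, 23]);
translate([791, 493, 348]) cube([61, 1388, 23]);
translate([970, 493, 348]) cube([61, 1388, 23]);
translate([1149, 493, 348]) cube([61, 1388, 23]);
translate([1328, 493, 348]) cube([61, 1388, 23]);
translate([1507, 493, 348]) cube([61, 1388, 23]);
translate([1686, 493, 348]) cube([61, 1388, 23]);
translate([1865, 493, 348]) cube([61, 1388, 23]);
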